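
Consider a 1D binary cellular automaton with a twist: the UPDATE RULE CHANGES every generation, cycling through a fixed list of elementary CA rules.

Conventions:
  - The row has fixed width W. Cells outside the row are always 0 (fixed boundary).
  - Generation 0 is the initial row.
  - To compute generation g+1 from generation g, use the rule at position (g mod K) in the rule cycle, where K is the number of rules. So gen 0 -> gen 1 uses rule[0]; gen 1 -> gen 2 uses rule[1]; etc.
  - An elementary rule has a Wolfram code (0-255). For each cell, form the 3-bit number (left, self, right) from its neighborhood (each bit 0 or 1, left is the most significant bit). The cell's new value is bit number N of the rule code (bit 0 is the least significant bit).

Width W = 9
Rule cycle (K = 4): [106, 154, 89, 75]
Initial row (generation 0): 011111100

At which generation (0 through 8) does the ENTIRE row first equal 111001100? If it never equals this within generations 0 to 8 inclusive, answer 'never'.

Gen 0: 011111100
Gen 1 (rule 106): 110000100
Gen 2 (rule 154): 101001010
Gen 3 (rule 89): 000100001
Gen 4 (rule 75): 111001110
Gen 5 (rule 106): 101011010
Gen 6 (rule 154): 000010001
Gen 7 (rule 89): 111001100
Gen 8 (rule 75): 101011101

Answer: 7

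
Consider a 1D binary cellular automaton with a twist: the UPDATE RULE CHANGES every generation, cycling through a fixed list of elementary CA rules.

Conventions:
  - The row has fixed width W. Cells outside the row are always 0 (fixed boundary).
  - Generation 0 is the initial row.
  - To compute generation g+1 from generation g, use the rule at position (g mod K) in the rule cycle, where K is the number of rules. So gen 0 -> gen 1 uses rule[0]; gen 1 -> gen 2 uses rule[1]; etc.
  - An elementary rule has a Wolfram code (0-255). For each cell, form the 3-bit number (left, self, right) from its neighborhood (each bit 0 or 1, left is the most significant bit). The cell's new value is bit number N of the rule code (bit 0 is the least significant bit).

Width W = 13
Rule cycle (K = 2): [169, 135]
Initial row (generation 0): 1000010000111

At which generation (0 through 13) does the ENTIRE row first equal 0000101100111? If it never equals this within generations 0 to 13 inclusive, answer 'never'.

Gen 0: 1000010000111
Gen 1 (rule 169): 0011000110110
Gen 2 (rule 135): 1100011000000
Gen 3 (rule 169): 1001010011111
Gen 4 (rule 135): 1011010101110
Gen 5 (rule 169): 0110101011100
Gen 6 (rule 135): 1000101001001
Gen 7 (rule 169): 0010010000000
Gen 8 (rule 135): 1110110111111
Gen 9 (rule 169): 1101101111110
Gen 10 (rule 135): 0000000111100
Gen 11 (rule 169): 1111110111001
Gen 12 (rule 135): 0111100010011
Gen 13 (rule 169): 0111001000010

Answer: never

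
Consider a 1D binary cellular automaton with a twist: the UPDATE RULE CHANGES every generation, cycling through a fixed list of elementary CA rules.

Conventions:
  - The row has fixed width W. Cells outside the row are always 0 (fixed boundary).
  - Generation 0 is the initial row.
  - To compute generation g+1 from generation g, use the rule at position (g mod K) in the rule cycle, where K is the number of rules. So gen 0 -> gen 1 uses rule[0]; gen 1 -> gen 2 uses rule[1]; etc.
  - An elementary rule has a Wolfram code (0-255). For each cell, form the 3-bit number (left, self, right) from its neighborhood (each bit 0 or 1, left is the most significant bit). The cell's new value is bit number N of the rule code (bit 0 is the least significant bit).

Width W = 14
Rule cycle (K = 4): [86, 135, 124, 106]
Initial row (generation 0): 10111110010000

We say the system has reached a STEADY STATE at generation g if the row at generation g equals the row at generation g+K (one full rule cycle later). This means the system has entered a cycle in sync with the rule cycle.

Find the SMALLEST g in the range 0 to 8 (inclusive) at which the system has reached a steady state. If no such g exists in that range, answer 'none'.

Gen 0: 10111110010000
Gen 1 (rule 86): 10000011111000
Gen 2 (rule 135): 10111101110011
Gen 3 (rule 124): 11100111011011
Gen 4 (rule 106): 10101101111111
Gen 5 (rule 86): 10100100000001
Gen 6 (rule 135): 10101101111111
Gen 7 (rule 124): 11111111000001
Gen 8 (rule 106): 10000001000010
Gen 9 (rule 86): 11000011100111
Gen 10 (rule 135): 00011101001010
Gen 11 (rule 124): 00010111101111
Gen 12 (rule 106): 00101100111001

Answer: none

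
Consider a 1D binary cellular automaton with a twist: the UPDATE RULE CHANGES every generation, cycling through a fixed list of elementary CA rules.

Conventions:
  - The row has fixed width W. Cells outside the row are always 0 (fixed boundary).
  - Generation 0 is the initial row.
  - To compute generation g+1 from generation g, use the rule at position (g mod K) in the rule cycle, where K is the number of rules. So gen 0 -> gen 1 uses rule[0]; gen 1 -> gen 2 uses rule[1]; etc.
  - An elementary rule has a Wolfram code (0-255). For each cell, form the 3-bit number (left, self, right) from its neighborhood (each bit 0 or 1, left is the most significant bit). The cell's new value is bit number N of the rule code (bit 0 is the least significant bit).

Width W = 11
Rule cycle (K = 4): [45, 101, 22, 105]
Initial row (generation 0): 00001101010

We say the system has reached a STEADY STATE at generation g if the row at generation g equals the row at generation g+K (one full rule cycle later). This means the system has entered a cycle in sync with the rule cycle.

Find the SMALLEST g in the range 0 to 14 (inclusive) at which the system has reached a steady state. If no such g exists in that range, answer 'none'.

Answer: none

Derivation:
Gen 0: 00001101010
Gen 1 (rule 45): 11101011110
Gen 2 (rule 101): 00111100010
Gen 3 (rule 22): 01000010111
Gen 4 (rule 105): 00011001101
Gen 5 (rule 45): 11010001011
Gen 6 (rule 101): 01110101101
Gen 7 (rule 22): 10000100001
Gen 8 (rule 105): 00110001100
Gen 9 (rule 45): 10100101001
Gen 10 (rule 101): 11100111001
Gen 11 (rule 22): 00011000111
Gen 12 (rule 105): 11011010101
Gen 13 (rule 45): 10110111111
Gen 14 (rule 101): 11011000001
Gen 15 (rule 22): 00000100011
Gen 16 (rule 105): 11110001011
Gen 17 (rule 45): 10000101110
Gen 18 (rule 101): 10110110010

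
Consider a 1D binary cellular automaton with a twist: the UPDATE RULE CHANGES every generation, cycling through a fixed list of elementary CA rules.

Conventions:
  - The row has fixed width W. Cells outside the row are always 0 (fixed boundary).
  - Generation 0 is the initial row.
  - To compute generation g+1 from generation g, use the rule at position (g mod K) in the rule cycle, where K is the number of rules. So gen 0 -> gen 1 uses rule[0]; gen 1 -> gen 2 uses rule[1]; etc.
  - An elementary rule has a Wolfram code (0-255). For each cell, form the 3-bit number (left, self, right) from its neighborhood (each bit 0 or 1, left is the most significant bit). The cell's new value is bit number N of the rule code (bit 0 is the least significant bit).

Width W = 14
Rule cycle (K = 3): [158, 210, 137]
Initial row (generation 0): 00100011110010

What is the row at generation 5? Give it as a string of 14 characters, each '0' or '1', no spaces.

Gen 0: 00100011110010
Gen 1 (rule 158): 01110111101111
Gen 2 (rule 210): 10110011100111
Gen 3 (rule 137): 00100011000110
Gen 4 (rule 158): 01110110101101
Gen 5 (rule 210): 10110010000100

Answer: 10110010000100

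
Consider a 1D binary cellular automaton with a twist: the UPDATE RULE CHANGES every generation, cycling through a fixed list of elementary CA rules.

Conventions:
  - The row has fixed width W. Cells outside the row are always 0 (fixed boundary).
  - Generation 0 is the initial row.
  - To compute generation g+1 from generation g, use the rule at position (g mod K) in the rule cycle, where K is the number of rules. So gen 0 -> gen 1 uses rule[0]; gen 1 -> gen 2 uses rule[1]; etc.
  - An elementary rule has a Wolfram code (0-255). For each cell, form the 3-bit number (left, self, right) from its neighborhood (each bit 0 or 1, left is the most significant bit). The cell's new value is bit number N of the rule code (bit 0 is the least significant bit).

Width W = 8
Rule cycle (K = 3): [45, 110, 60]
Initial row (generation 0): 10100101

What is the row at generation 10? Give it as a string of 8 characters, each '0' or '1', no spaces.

Answer: 10111100

Derivation:
Gen 0: 10100101
Gen 1 (rule 45): 11100111
Gen 2 (rule 110): 10101101
Gen 3 (rule 60): 11111011
Gen 4 (rule 45): 10000110
Gen 5 (rule 110): 10001110
Gen 6 (rule 60): 11001001
Gen 7 (rule 45): 10001001
Gen 8 (rule 110): 10011011
Gen 9 (rule 60): 11010110
Gen 10 (rule 45): 10111100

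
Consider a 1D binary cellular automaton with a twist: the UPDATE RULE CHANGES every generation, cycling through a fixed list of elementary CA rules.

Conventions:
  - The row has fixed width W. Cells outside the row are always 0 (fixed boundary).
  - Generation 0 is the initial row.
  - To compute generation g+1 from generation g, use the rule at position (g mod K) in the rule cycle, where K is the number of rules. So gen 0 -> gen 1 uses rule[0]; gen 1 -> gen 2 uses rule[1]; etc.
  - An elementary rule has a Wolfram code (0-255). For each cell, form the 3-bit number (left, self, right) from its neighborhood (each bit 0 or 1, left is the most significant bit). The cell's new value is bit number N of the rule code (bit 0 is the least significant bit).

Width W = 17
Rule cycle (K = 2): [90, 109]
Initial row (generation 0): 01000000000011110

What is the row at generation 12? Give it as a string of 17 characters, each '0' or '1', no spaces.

Answer: 11101111111110111

Derivation:
Gen 0: 01000000000011110
Gen 1 (rule 90): 10100000000110011
Gen 2 (rule 109): 11101111110110011
Gen 3 (rule 90): 10101000010111111
Gen 4 (rule 109): 11111011011100001
Gen 5 (rule 90): 10001011010110010
Gen 6 (rule 109): 10101111111110010
Gen 7 (rule 90): 00001000000011101
Gen 8 (rule 109): 11101011111010111
Gen 9 (rule 90): 10100010001000101
Gen 10 (rule 109): 11101010101010111
Gen 11 (rule 90): 10100000000000101
Gen 12 (rule 109): 11101111111110111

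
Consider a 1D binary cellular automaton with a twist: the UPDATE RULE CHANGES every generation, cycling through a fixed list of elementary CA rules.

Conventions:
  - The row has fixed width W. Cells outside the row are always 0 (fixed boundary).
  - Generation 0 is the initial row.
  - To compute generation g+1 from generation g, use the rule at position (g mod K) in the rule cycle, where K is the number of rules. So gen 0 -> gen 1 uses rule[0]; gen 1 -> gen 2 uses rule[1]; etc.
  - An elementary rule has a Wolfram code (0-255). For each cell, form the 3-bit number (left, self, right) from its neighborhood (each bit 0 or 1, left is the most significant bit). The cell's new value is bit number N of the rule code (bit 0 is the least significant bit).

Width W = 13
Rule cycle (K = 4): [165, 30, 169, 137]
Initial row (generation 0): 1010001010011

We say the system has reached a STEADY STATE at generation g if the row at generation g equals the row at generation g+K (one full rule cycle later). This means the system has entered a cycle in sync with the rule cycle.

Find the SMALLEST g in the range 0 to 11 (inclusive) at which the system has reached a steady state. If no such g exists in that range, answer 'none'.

Answer: none

Derivation:
Gen 0: 1010001010011
Gen 1 (rule 165): 1110101110000
Gen 2 (rule 30): 1000101001000
Gen 3 (rule 169): 0010010000011
Gen 4 (rule 137): 1000000111010
Gen 5 (rule 165): 1011110010110
Gen 6 (rule 30): 1010001110101
Gen 7 (rule 169): 0100101101010
Gen 8 (rule 137): 0000001000000
Gen 9 (rule 165): 1111101011111
Gen 10 (rule 30): 1000001010000
Gen 11 (rule 169): 0011100100111
Gen 12 (rule 137): 1011000000110
Gen 13 (rule 165): 1100011110000
Gen 14 (rule 30): 1010110001000
Gen 15 (rule 169): 0101100100011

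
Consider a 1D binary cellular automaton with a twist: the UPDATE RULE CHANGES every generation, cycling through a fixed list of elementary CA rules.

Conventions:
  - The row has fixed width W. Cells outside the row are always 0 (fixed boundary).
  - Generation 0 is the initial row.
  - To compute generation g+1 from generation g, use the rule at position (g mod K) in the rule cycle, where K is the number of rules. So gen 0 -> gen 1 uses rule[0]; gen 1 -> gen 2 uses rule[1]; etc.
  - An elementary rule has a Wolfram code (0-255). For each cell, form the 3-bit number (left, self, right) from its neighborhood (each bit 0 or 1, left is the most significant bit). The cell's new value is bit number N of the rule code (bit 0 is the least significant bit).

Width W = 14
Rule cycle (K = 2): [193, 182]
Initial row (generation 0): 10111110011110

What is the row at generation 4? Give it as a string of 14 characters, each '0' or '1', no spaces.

Gen 0: 10111110011110
Gen 1 (rule 193): 00011110001110
Gen 2 (rule 182): 00101101010101
Gen 3 (rule 193): 10000100000000
Gen 4 (rule 182): 11001110000000

Answer: 11001110000000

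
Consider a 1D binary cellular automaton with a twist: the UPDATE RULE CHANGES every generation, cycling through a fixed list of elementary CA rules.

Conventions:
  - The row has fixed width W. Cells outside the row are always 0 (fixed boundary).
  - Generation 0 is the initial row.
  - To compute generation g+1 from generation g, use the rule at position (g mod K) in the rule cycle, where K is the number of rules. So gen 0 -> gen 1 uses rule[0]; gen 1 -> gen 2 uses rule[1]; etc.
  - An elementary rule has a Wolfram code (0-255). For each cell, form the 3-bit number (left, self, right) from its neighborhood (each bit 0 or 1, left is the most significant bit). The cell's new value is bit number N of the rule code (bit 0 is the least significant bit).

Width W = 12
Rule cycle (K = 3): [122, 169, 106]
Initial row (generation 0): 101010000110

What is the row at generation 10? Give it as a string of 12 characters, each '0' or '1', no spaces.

Answer: 111100001010

Derivation:
Gen 0: 101010000110
Gen 1 (rule 122): 010101001111
Gen 2 (rule 169): 001010001110
Gen 3 (rule 106): 010100011010
Gen 4 (rule 122): 101010111101
Gen 5 (rule 169): 010101111010
Gen 6 (rule 106): 101011001100
Gen 7 (rule 122): 010111111110
Gen 8 (rule 169): 001111111100
Gen 9 (rule 106): 011000000100
Gen 10 (rule 122): 111100001010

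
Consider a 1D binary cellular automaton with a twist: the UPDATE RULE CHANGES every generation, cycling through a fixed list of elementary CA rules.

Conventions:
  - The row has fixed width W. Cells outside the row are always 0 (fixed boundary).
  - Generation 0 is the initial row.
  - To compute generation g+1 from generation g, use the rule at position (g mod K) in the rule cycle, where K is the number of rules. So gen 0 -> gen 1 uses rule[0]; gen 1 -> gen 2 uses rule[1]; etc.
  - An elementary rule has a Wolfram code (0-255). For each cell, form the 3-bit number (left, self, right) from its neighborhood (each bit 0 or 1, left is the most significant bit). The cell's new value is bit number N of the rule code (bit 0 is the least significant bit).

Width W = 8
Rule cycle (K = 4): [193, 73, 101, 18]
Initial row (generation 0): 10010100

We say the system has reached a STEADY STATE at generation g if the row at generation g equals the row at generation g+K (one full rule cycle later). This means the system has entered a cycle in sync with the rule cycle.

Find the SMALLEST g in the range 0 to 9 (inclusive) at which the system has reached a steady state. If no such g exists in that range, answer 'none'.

Answer: 8

Derivation:
Gen 0: 10010100
Gen 1 (rule 193): 00000001
Gen 2 (rule 73): 11111100
Gen 3 (rule 101): 00000101
Gen 4 (rule 18): 00001000
Gen 5 (rule 193): 11100011
Gen 6 (rule 73): 10101011
Gen 7 (rule 101): 11111101
Gen 8 (rule 18): 00000000
Gen 9 (rule 193): 11111111
Gen 10 (rule 73): 10000001
Gen 11 (rule 101): 10111101
Gen 12 (rule 18): 00000000
Gen 13 (rule 193): 11111111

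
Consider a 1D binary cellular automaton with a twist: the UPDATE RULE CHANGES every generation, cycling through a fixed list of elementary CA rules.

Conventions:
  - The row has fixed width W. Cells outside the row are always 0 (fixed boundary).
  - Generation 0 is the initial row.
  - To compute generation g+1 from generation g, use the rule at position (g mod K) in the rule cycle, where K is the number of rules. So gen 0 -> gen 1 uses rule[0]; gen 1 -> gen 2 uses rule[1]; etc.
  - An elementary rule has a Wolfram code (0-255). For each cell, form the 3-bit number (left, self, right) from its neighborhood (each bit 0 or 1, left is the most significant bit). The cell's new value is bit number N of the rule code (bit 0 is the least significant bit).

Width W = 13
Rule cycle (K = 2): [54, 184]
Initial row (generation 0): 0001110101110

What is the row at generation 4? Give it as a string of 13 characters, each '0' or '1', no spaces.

Answer: 0011101011010

Derivation:
Gen 0: 0001110101110
Gen 1 (rule 54): 0010001110001
Gen 2 (rule 184): 0001001101000
Gen 3 (rule 54): 0011110011100
Gen 4 (rule 184): 0011101011010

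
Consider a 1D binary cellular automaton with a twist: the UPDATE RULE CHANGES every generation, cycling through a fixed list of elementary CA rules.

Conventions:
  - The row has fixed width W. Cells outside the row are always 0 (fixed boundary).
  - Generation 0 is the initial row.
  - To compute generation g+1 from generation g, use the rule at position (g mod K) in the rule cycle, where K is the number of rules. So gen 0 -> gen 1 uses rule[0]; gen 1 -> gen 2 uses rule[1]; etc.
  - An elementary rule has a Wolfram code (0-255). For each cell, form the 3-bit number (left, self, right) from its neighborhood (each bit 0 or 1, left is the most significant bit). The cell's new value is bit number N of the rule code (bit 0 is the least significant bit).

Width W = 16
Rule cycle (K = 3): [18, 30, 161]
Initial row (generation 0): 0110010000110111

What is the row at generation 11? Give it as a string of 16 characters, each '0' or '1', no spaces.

Gen 0: 0110010000110111
Gen 1 (rule 18): 1001101001000000
Gen 2 (rule 30): 1111001111100000
Gen 3 (rule 161): 0110000111001111
Gen 4 (rule 18): 1001001000110000
Gen 5 (rule 30): 1111111101101000
Gen 6 (rule 161): 0111111010010011
Gen 7 (rule 18): 1000000001101100
Gen 8 (rule 30): 1100000011001010
Gen 9 (rule 161): 0001111000000100
Gen 10 (rule 18): 0010000100001010
Gen 11 (rule 30): 0111001110011011

Answer: 0111001110011011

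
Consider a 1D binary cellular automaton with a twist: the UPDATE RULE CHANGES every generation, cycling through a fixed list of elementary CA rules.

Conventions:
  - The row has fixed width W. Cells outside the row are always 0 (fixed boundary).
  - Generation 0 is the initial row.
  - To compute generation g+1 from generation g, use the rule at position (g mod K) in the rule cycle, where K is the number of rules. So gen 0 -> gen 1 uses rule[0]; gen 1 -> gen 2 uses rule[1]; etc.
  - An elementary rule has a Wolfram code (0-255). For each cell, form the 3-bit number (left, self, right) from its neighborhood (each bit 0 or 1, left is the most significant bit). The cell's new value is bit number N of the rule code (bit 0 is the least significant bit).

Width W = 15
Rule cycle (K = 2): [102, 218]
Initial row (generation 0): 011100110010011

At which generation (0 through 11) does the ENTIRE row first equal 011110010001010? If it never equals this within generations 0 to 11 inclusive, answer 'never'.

Answer: never

Derivation:
Gen 0: 011100110010011
Gen 1 (rule 102): 100101010110101
Gen 2 (rule 218): 011000000110000
Gen 3 (rule 102): 101000001010000
Gen 4 (rule 218): 000100010001000
Gen 5 (rule 102): 001100110011000
Gen 6 (rule 218): 011111111111100
Gen 7 (rule 102): 100000000000100
Gen 8 (rule 218): 010000000001010
Gen 9 (rule 102): 110000000011110
Gen 10 (rule 218): 111000000111111
Gen 11 (rule 102): 001000001000001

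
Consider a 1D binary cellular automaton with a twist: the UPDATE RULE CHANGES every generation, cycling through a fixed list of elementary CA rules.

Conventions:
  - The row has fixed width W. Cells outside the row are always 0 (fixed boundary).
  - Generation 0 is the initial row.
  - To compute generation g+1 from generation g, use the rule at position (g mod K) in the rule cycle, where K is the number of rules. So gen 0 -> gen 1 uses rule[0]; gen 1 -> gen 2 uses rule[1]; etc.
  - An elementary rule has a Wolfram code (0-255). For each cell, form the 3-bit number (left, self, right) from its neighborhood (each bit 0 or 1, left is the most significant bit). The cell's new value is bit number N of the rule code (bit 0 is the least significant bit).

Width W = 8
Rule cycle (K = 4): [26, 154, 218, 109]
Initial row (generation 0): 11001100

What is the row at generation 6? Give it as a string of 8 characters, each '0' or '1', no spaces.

Gen 0: 11001100
Gen 1 (rule 26): 10111010
Gen 2 (rule 154): 00110001
Gen 3 (rule 218): 01111010
Gen 4 (rule 109): 01001110
Gen 5 (rule 26): 10111001
Gen 6 (rule 154): 00110110

Answer: 00110110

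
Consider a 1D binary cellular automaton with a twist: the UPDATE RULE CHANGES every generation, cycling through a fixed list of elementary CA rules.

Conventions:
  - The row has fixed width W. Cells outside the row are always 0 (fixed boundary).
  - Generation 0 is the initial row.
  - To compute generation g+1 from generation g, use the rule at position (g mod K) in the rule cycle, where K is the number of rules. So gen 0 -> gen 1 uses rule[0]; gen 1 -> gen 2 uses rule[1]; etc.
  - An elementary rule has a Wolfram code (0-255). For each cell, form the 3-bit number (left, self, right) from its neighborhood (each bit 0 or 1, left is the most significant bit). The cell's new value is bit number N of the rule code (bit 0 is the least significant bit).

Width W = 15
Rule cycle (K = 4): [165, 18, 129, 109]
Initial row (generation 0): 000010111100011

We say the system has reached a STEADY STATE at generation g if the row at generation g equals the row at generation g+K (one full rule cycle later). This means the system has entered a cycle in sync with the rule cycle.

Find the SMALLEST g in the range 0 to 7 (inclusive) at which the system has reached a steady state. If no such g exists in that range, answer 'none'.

Gen 0: 000010111100011
Gen 1 (rule 165): 111011011001000
Gen 2 (rule 18): 000000000110100
Gen 3 (rule 129): 111111110000001
Gen 4 (rule 109): 100000010111101
Gen 5 (rule 165): 101111011011011
Gen 6 (rule 18): 000000000000000
Gen 7 (rule 129): 111111111111111
Gen 8 (rule 109): 100000000000001
Gen 9 (rule 165): 101111111111101
Gen 10 (rule 18): 000000000000000
Gen 11 (rule 129): 111111111111111

Answer: 6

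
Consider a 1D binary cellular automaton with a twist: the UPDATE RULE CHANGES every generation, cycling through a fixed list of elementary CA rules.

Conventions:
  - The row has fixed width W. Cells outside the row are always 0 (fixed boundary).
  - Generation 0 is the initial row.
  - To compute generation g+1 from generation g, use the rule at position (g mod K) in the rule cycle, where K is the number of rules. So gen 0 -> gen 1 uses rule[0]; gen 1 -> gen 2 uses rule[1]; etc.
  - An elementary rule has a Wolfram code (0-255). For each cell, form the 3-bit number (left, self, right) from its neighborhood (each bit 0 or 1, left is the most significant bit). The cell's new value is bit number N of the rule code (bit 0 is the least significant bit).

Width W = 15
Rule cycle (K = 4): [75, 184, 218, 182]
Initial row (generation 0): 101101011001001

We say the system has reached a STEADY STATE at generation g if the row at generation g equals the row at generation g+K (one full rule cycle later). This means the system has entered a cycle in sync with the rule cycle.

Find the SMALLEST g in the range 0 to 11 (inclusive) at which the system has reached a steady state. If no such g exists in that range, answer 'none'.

Answer: none

Derivation:
Gen 0: 101101011001001
Gen 1 (rule 75): 001100011010010
Gen 2 (rule 184): 001010010101001
Gen 3 (rule 218): 010001100000110
Gen 4 (rule 182): 111010010001001
Gen 5 (rule 75): 101000100110010
Gen 6 (rule 184): 010100010101001
Gen 7 (rule 218): 100010100000110
Gen 8 (rule 182): 110111110001001
Gen 9 (rule 75): 110100010110010
Gen 10 (rule 184): 101010001101001
Gen 11 (rule 218): 000001011100110
Gen 12 (rule 182): 000011101011001
Gen 13 (rule 75): 111110100011010
Gen 14 (rule 184): 111101010010101
Gen 15 (rule 218): 111100001100000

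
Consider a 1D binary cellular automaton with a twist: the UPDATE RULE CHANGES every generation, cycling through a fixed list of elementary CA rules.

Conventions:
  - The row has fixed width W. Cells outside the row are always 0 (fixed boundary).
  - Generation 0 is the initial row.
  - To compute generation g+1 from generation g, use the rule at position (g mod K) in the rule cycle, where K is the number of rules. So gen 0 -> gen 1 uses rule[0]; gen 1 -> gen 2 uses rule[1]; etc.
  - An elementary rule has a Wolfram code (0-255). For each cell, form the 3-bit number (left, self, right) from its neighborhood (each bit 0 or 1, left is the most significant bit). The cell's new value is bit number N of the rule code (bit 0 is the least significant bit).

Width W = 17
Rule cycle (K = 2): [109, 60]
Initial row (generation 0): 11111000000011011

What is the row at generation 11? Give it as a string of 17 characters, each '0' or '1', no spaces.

Answer: 10100110010000111

Derivation:
Gen 0: 11111000000011011
Gen 1 (rule 109): 10001011111011111
Gen 2 (rule 60): 11001110000110000
Gen 3 (rule 109): 11001010110110111
Gen 4 (rule 60): 10101111101101100
Gen 5 (rule 109): 11111000111111101
Gen 6 (rule 60): 10000100100000011
Gen 7 (rule 109): 10110100101111011
Gen 8 (rule 60): 11101110111000110
Gen 9 (rule 109): 10111011101010110
Gen 10 (rule 60): 11100110011111101
Gen 11 (rule 109): 10100110010000111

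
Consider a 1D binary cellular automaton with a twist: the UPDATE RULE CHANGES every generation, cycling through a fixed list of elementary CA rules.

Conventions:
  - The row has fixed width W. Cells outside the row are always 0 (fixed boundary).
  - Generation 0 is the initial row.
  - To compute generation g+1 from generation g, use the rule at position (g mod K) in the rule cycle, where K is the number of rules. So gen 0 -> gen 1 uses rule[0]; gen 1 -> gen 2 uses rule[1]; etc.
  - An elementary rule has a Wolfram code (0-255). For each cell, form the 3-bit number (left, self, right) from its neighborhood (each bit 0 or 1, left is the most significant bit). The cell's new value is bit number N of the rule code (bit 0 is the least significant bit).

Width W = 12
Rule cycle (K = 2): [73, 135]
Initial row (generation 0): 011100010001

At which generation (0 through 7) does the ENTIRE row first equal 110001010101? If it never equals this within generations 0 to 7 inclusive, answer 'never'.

Gen 0: 011100010001
Gen 1 (rule 73): 010101000100
Gen 2 (rule 135): 110101011101
Gen 3 (rule 73): 110000010100
Gen 4 (rule 135): 000111110101
Gen 5 (rule 73): 110100010000
Gen 6 (rule 135): 000101110111
Gen 7 (rule 73): 110001010101

Answer: 7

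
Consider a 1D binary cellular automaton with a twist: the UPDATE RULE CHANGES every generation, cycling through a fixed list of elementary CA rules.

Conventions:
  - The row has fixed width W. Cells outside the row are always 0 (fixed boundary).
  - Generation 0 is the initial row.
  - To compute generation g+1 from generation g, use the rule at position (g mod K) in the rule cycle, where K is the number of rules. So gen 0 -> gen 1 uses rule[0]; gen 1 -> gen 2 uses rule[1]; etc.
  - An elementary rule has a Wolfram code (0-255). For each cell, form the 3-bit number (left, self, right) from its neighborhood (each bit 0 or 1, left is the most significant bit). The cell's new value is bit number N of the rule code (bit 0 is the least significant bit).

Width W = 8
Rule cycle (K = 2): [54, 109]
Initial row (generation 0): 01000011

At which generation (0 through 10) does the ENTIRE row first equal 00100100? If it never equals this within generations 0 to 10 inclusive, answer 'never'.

Gen 0: 01000011
Gen 1 (rule 54): 11100100
Gen 2 (rule 109): 10100101
Gen 3 (rule 54): 11111111
Gen 4 (rule 109): 10000001
Gen 5 (rule 54): 11000011
Gen 6 (rule 109): 11011011
Gen 7 (rule 54): 00100100
Gen 8 (rule 109): 10100101
Gen 9 (rule 54): 11111111
Gen 10 (rule 109): 10000001

Answer: 7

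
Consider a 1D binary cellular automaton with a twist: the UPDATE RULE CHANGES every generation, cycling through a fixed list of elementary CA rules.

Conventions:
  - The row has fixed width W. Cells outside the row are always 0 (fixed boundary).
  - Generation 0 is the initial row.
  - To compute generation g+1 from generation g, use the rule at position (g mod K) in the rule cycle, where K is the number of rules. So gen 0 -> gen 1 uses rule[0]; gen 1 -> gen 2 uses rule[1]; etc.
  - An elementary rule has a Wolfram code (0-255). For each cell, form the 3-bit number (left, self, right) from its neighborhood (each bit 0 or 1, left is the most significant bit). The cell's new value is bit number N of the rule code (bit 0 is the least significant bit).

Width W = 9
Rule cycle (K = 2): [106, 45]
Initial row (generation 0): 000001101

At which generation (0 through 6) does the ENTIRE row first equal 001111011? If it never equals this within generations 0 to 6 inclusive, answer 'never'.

Gen 0: 000001101
Gen 1 (rule 106): 000011110
Gen 2 (rule 45): 111010000
Gen 3 (rule 106): 101100000
Gen 4 (rule 45): 111001111
Gen 5 (rule 106): 101011001
Gen 6 (rule 45): 111110001

Answer: never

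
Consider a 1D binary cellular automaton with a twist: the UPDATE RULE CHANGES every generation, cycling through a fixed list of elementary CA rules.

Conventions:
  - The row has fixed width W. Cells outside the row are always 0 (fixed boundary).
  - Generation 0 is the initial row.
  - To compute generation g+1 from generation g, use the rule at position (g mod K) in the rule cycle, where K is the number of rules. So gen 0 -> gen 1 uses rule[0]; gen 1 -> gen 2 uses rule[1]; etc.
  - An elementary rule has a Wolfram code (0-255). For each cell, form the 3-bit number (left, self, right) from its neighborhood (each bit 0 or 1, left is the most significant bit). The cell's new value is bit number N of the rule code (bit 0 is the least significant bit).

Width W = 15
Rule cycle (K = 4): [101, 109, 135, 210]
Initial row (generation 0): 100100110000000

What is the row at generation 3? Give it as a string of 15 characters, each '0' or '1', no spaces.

Answer: 101101001001111

Derivation:
Gen 0: 100100110000000
Gen 1 (rule 101): 100100010111111
Gen 2 (rule 109): 100101011100001
Gen 3 (rule 135): 101101001001111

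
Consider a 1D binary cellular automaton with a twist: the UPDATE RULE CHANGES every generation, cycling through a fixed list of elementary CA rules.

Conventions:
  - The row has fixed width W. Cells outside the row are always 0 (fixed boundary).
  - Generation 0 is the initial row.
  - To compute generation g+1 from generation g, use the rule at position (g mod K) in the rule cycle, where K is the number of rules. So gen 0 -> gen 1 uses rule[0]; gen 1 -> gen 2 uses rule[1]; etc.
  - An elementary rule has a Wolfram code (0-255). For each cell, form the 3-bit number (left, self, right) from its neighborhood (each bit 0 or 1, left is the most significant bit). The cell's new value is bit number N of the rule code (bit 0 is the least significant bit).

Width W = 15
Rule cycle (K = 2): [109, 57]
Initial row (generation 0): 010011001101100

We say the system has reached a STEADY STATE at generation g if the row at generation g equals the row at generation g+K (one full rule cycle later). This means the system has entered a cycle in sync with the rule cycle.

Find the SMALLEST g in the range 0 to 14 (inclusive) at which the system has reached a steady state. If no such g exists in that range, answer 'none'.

Answer: none

Derivation:
Gen 0: 010011001101100
Gen 1 (rule 109): 010011001111101
Gen 2 (rule 57): 001010101000010
Gen 3 (rule 109): 101111111011010
Gen 4 (rule 57): 011000000110101
Gen 5 (rule 109): 011011110111111
Gen 6 (rule 57): 010110001100000
Gen 7 (rule 109): 011110101101111
Gen 8 (rule 57): 010001011011000
Gen 9 (rule 109): 010101111111011
Gen 10 (rule 57): 001011000000110
Gen 11 (rule 109): 101111011110110
Gen 12 (rule 57): 011000110001101
Gen 13 (rule 109): 011010110101111
Gen 14 (rule 57): 010101101011000
Gen 15 (rule 109): 011111111111011
Gen 16 (rule 57): 010000000000110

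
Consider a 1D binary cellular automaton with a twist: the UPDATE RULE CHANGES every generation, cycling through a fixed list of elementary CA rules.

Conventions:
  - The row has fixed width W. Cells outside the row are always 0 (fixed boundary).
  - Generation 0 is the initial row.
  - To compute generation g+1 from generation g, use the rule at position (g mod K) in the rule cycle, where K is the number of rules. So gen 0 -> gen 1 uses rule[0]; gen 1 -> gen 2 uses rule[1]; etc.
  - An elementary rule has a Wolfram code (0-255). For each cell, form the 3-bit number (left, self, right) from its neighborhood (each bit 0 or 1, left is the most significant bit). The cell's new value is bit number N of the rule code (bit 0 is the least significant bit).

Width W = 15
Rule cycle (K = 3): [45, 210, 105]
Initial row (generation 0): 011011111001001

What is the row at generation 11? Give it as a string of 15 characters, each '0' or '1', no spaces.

Answer: 000111011001011

Derivation:
Gen 0: 011011111001001
Gen 1 (rule 45): 010110000001001
Gen 2 (rule 210): 100011000010110
Gen 3 (rule 105): 001011011001110
Gen 4 (rule 45): 101110110001000
Gen 5 (rule 210): 000110011010100
Gen 6 (rule 105): 110110011101001
Gen 7 (rule 45): 101100010011001
Gen 8 (rule 210): 000110101101110
Gen 9 (rule 105): 110111011111010
Gen 10 (rule 45): 101100110000110
Gen 11 (rule 210): 000111011001011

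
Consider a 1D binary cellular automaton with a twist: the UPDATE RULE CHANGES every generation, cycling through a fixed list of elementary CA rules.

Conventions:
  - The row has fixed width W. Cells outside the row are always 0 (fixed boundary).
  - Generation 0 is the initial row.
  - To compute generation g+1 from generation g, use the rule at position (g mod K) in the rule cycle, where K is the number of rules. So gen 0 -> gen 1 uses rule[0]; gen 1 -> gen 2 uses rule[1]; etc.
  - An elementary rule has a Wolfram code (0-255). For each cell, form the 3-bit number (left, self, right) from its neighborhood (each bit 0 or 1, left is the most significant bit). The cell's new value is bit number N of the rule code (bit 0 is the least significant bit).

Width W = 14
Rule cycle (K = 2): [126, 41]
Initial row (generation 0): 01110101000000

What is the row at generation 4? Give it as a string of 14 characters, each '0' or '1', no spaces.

Answer: 10000011010000

Derivation:
Gen 0: 01110101000000
Gen 1 (rule 126): 11011111100000
Gen 2 (rule 41): 10110000001111
Gen 3 (rule 126): 11111000011001
Gen 4 (rule 41): 10000011010000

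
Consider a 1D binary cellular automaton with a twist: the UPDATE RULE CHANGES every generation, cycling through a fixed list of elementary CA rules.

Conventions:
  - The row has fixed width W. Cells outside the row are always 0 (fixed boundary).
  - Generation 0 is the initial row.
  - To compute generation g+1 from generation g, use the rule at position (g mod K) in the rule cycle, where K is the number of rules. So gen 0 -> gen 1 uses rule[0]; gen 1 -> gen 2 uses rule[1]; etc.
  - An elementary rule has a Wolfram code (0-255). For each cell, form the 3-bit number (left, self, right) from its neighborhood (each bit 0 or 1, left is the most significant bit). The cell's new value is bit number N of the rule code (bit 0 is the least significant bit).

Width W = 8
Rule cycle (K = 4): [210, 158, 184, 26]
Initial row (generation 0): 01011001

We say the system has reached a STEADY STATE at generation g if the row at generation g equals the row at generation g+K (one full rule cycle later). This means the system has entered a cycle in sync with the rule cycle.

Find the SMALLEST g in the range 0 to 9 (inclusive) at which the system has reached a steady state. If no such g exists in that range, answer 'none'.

Answer: 4

Derivation:
Gen 0: 01011001
Gen 1 (rule 210): 10001110
Gen 2 (rule 158): 11011101
Gen 3 (rule 184): 10111010
Gen 4 (rule 26): 00100001
Gen 5 (rule 210): 01010010
Gen 6 (rule 158): 11011111
Gen 7 (rule 184): 10111110
Gen 8 (rule 26): 00100001
Gen 9 (rule 210): 01010010
Gen 10 (rule 158): 11011111
Gen 11 (rule 184): 10111110
Gen 12 (rule 26): 00100001
Gen 13 (rule 210): 01010010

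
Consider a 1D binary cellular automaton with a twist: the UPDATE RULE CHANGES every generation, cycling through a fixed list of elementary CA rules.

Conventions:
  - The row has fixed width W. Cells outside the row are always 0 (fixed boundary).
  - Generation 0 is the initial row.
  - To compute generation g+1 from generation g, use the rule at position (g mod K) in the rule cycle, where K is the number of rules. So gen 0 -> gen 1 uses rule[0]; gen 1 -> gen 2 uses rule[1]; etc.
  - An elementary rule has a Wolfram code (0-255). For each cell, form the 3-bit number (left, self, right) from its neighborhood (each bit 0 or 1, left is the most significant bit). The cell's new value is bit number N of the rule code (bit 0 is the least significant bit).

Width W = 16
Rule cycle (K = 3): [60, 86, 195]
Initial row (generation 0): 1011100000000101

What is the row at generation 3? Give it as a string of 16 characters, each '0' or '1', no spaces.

Answer: 1101111011110010

Derivation:
Gen 0: 1011100000000101
Gen 1 (rule 60): 1110010000000111
Gen 2 (rule 86): 0011111000001001
Gen 3 (rule 195): 1101111011110010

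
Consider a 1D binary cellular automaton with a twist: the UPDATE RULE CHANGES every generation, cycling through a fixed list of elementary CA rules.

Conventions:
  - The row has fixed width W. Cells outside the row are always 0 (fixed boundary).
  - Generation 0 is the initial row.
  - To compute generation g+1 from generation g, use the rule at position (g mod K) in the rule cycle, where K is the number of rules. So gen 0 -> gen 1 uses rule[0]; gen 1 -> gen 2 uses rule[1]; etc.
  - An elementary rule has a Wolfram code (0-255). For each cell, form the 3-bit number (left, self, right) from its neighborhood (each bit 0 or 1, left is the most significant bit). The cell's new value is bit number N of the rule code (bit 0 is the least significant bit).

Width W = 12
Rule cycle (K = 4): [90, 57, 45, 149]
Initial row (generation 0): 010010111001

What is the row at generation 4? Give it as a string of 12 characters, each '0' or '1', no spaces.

Gen 0: 010010111001
Gen 1 (rule 90): 101100101110
Gen 2 (rule 57): 011010011001
Gen 3 (rule 45): 010110010001
Gen 4 (rule 149): 010001011101

Answer: 010001011101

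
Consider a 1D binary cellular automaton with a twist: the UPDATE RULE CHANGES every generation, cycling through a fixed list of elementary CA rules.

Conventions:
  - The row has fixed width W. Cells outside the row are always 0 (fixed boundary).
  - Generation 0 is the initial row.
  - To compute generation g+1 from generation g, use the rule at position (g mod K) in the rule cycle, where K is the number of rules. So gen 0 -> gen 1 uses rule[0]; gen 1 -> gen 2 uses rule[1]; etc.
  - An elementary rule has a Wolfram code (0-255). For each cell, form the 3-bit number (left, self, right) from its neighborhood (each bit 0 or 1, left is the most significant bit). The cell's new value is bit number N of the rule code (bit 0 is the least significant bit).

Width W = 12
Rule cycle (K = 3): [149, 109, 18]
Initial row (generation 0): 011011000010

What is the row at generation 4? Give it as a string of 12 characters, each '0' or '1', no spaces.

Gen 0: 011011000010
Gen 1 (rule 149): 000000111011
Gen 2 (rule 109): 111110101111
Gen 3 (rule 18): 000000000000
Gen 4 (rule 149): 111111111111

Answer: 111111111111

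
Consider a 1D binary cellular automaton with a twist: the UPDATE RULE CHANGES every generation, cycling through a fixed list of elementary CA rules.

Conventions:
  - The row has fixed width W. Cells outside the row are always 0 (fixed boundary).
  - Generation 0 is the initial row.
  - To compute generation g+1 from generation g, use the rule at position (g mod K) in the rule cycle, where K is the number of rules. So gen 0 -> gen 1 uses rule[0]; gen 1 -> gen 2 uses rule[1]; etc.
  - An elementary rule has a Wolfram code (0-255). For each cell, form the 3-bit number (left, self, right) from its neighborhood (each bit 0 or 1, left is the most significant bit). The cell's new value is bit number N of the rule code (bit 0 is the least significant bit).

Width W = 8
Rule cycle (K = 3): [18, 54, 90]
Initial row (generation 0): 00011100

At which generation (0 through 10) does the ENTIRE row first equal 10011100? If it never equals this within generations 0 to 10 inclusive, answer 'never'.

Gen 0: 00011100
Gen 1 (rule 18): 00100010
Gen 2 (rule 54): 01110111
Gen 3 (rule 90): 11010101
Gen 4 (rule 18): 00000000
Gen 5 (rule 54): 00000000
Gen 6 (rule 90): 00000000
Gen 7 (rule 18): 00000000
Gen 8 (rule 54): 00000000
Gen 9 (rule 90): 00000000
Gen 10 (rule 18): 00000000

Answer: never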